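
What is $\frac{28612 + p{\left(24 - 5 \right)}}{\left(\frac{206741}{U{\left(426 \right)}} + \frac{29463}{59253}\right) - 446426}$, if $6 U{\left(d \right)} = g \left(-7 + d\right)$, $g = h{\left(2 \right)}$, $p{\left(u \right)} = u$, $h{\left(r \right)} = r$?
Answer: $- \frac{236940679139}{3682219669522} \approx -0.064347$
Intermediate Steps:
$g = 2$
$U{\left(d \right)} = - \frac{7}{3} + \frac{d}{3}$ ($U{\left(d \right)} = \frac{2 \left(-7 + d\right)}{6} = \frac{-14 + 2 d}{6} = - \frac{7}{3} + \frac{d}{3}$)
$\frac{28612 + p{\left(24 - 5 \right)}}{\left(\frac{206741}{U{\left(426 \right)}} + \frac{29463}{59253}\right) - 446426} = \frac{28612 + \left(24 - 5\right)}{\left(\frac{206741}{- \frac{7}{3} + \frac{1}{3} \cdot 426} + \frac{29463}{59253}\right) - 446426} = \frac{28612 + \left(24 - 5\right)}{\left(\frac{206741}{- \frac{7}{3} + 142} + 29463 \cdot \frac{1}{59253}\right) - 446426} = \frac{28612 + 19}{\left(\frac{206741}{\frac{419}{3}} + \frac{9821}{19751}\right) - 446426} = \frac{28631}{\left(206741 \cdot \frac{3}{419} + \frac{9821}{19751}\right) - 446426} = \frac{28631}{\left(\frac{620223}{419} + \frac{9821}{19751}\right) - 446426} = \frac{28631}{\frac{12254139472}{8275669} - 446426} = \frac{28631}{- \frac{3682219669522}{8275669}} = 28631 \left(- \frac{8275669}{3682219669522}\right) = - \frac{236940679139}{3682219669522}$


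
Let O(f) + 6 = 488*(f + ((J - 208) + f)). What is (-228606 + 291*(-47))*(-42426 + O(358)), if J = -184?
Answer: -28027297440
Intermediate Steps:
O(f) = -191302 + 976*f (O(f) = -6 + 488*(f + ((-184 - 208) + f)) = -6 + 488*(f + (-392 + f)) = -6 + 488*(-392 + 2*f) = -6 + (-191296 + 976*f) = -191302 + 976*f)
(-228606 + 291*(-47))*(-42426 + O(358)) = (-228606 + 291*(-47))*(-42426 + (-191302 + 976*358)) = (-228606 - 13677)*(-42426 + (-191302 + 349408)) = -242283*(-42426 + 158106) = -242283*115680 = -28027297440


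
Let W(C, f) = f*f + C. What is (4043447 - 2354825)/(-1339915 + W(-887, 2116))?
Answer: 844311/1568327 ≈ 0.53835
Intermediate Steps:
W(C, f) = C + f**2 (W(C, f) = f**2 + C = C + f**2)
(4043447 - 2354825)/(-1339915 + W(-887, 2116)) = (4043447 - 2354825)/(-1339915 + (-887 + 2116**2)) = 1688622/(-1339915 + (-887 + 4477456)) = 1688622/(-1339915 + 4476569) = 1688622/3136654 = 1688622*(1/3136654) = 844311/1568327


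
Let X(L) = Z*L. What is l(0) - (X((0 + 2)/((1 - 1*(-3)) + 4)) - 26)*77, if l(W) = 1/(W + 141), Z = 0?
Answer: 282283/141 ≈ 2002.0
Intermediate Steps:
l(W) = 1/(141 + W)
X(L) = 0 (X(L) = 0*L = 0)
l(0) - (X((0 + 2)/((1 - 1*(-3)) + 4)) - 26)*77 = 1/(141 + 0) - (0 - 26)*77 = 1/141 - (-26)*77 = 1/141 - 1*(-2002) = 1/141 + 2002 = 282283/141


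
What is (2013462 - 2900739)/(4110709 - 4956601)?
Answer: 295759/281964 ≈ 1.0489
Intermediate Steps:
(2013462 - 2900739)/(4110709 - 4956601) = -887277/(-845892) = -887277*(-1/845892) = 295759/281964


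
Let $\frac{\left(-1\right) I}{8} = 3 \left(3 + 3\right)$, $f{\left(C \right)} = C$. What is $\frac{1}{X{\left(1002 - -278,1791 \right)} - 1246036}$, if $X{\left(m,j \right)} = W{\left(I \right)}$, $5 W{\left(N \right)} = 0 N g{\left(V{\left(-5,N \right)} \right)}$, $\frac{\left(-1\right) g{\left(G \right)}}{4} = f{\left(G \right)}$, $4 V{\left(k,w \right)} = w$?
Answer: $- \frac{1}{1246036} \approx -8.0255 \cdot 10^{-7}$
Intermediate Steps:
$V{\left(k,w \right)} = \frac{w}{4}$
$g{\left(G \right)} = - 4 G$
$I = -144$ ($I = - 8 \cdot 3 \left(3 + 3\right) = - 8 \cdot 3 \cdot 6 = \left(-8\right) 18 = -144$)
$W{\left(N \right)} = 0$ ($W{\left(N \right)} = \frac{0 N \left(- 4 \frac{N}{4}\right)}{5} = \frac{0 \left(- N\right)}{5} = \frac{1}{5} \cdot 0 = 0$)
$X{\left(m,j \right)} = 0$
$\frac{1}{X{\left(1002 - -278,1791 \right)} - 1246036} = \frac{1}{0 - 1246036} = \frac{1}{-1246036} = - \frac{1}{1246036}$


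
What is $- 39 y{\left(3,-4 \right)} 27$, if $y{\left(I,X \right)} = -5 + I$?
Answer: $2106$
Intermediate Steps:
$- 39 y{\left(3,-4 \right)} 27 = - 39 \left(-5 + 3\right) 27 = \left(-39\right) \left(-2\right) 27 = 78 \cdot 27 = 2106$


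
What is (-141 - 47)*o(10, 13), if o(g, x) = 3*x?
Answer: -7332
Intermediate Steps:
(-141 - 47)*o(10, 13) = (-141 - 47)*(3*13) = -188*39 = -7332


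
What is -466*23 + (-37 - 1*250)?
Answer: -11005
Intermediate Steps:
-466*23 + (-37 - 1*250) = -10718 + (-37 - 250) = -10718 - 287 = -11005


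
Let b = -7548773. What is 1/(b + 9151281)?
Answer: 1/1602508 ≈ 6.2402e-7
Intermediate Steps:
1/(b + 9151281) = 1/(-7548773 + 9151281) = 1/1602508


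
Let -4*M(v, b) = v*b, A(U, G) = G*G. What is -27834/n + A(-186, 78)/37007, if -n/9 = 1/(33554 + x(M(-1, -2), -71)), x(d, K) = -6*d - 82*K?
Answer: 13520816920786/111021 ≈ 1.2179e+8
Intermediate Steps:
A(U, G) = G²
M(v, b) = -b*v/4 (M(v, b) = -v*b/4 = -b*v/4)
x(d, K) = -82*K - 6*d
n = -9/39379 (n = -9/(33554 + (-82*(-71) - (-3)*(-2)*(-1)/2)) = -9/(33554 + (5822 - 6*(-½))) = -9/(33554 + (5822 + 3)) = -9/(33554 + 5825) = -9/39379 ≈ -0.00022855)
-27834/n + A(-186, 78)/37007 = -27834/(-9/39379) + 78²/37007 = -27834*(-39379/9) + 6084*(1/37007) = 365358362/3 + 6084/37007 = 13520816920786/111021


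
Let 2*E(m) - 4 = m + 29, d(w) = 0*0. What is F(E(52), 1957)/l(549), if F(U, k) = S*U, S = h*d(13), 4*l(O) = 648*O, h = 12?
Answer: 0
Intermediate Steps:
d(w) = 0
l(O) = 162*O (l(O) = (648*O)/4 = 162*O)
E(m) = 33/2 + m/2 (E(m) = 2 + (m + 29)/2 = 2 + (29 + m)/2 = 2 + (29/2 + m/2) = 33/2 + m/2)
S = 0 (S = 12*0 = 0)
F(U, k) = 0 (F(U, k) = 0*U = 0)
F(E(52), 1957)/l(549) = 0/((162*549)) = 0/88938 = 0*(1/88938) = 0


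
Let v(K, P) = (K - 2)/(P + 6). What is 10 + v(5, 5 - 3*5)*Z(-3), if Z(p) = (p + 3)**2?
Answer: 10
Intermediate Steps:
Z(p) = (3 + p)**2
v(K, P) = (-2 + K)/(6 + P)
10 + v(5, 5 - 3*5)*Z(-3) = 10 + ((-2 + 5)/(6 + (5 - 3*5)))*(3 - 3)**2 = 10 + (3/(6 + (5 - 15)))*0**2 = 10 + (3/(6 - 10))*0 = 10 + (3/(-4))*0 = 10 - 1/4*3*0 = 10 - 3/4*0 = 10 + 0 = 10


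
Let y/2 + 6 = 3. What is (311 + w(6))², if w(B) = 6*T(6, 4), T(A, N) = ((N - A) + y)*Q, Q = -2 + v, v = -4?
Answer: 358801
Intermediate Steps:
y = -6 (y = -12 + 2*3 = -12 + 6 = -6)
Q = -6 (Q = -2 - 4 = -6)
T(A, N) = 36 - 6*N + 6*A (T(A, N) = ((N - A) - 6)*(-6) = (-6 + N - A)*(-6) = 36 - 6*N + 6*A)
w(B) = 288 (w(B) = 6*(36 - 6*4 + 6*6) = 6*(36 - 24 + 36) = 6*48 = 288)
(311 + w(6))² = (311 + 288)² = 599² = 358801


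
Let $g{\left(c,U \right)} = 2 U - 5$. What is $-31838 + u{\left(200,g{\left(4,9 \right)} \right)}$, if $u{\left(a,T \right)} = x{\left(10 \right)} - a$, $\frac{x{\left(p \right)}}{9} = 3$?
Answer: $-32011$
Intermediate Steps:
$g{\left(c,U \right)} = -5 + 2 U$
$x{\left(p \right)} = 27$ ($x{\left(p \right)} = 9 \cdot 3 = 27$)
$u{\left(a,T \right)} = 27 - a$
$-31838 + u{\left(200,g{\left(4,9 \right)} \right)} = -31838 + \left(27 - 200\right) = -31838 - 173 = -32011$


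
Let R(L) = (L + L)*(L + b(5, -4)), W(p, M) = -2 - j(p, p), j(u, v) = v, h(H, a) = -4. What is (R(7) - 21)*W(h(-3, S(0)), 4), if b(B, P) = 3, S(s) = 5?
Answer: 238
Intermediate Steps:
W(p, M) = -2 - p
R(L) = 2*L*(3 + L) (R(L) = (L + L)*(L + 3) = (2*L)*(3 + L) = 2*L*(3 + L))
(R(7) - 21)*W(h(-3, S(0)), 4) = (2*7*(3 + 7) - 21)*(-2 - 1*(-4)) = (2*7*10 - 21)*(-2 + 4) = (140 - 21)*2 = 119*2 = 238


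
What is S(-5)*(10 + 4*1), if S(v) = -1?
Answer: -14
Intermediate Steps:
S(-5)*(10 + 4*1) = -(10 + 4*1) = -(10 + 4) = -1*14 = -14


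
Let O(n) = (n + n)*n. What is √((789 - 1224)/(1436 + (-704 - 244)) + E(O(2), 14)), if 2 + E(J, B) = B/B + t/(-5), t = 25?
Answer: I*√410286/244 ≈ 2.6251*I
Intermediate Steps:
O(n) = 2*n² (O(n) = (2*n)*n = 2*n²)
E(J, B) = -6 (E(J, B) = -2 + (B/B + 25/(-5)) = -2 + (1 + 25*(-⅕)) = -2 + (1 - 5) = -2 - 4 = -6)
√((789 - 1224)/(1436 + (-704 - 244)) + E(O(2), 14)) = √((789 - 1224)/(1436 + (-704 - 244)) - 6) = √(-435/(1436 - 948) - 6) = √(-435/488 - 6) = √(-3363/488) = I*√410286/244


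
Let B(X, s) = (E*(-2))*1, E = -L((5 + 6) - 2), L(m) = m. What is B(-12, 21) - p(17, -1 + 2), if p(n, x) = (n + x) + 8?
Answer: -8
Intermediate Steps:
E = -9 (E = -((5 + 6) - 2) = -(11 - 2) = -1*9 = -9)
B(X, s) = 18 (B(X, s) = -9*(-2)*1 = 18*1 = 18)
p(n, x) = 8 + n + x
B(-12, 21) - p(17, -1 + 2) = 18 - (8 + 17 + (-1 + 2)) = 18 - (8 + 17 + 1) = 18 - 1*26 = 18 - 26 = -8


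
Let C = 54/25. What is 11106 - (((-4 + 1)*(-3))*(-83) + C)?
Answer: 296271/25 ≈ 11851.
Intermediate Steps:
C = 54/25 (C = 54*(1/25) = 54/25 ≈ 2.1600)
11106 - (((-4 + 1)*(-3))*(-83) + C) = 11106 - (((-4 + 1)*(-3))*(-83) + 54/25) = 11106 - (-3*(-3)*(-83) + 54/25) = 11106 - (9*(-83) + 54/25) = 11106 - (-747 + 54/25) = 11106 - 1*(-18621/25) = 11106 + 18621/25 = 296271/25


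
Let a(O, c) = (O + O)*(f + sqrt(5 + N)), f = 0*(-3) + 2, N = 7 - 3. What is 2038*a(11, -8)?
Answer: 224180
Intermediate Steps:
N = 4
f = 2 (f = 0 + 2 = 2)
a(O, c) = 10*O (a(O, c) = (O + O)*(2 + sqrt(5 + 4)) = (2*O)*(2 + sqrt(9)) = (2*O)*(2 + 3) = (2*O)*5 = 10*O)
2038*a(11, -8) = 2038*(10*11) = 2038*110 = 224180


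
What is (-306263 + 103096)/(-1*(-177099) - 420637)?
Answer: 203167/243538 ≈ 0.83423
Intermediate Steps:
(-306263 + 103096)/(-1*(-177099) - 420637) = -203167/(177099 - 420637) = -203167/(-243538) = -203167*(-1/243538) = 203167/243538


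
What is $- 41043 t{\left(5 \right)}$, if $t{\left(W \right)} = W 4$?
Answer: $-820860$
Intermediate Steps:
$t{\left(W \right)} = 4 W$
$- 41043 t{\left(5 \right)} = - 41043 \cdot 4 \cdot 5 = \left(-41043\right) 20 = -820860$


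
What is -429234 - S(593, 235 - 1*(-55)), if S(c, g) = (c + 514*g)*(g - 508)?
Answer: 32195120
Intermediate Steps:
S(c, g) = (-508 + g)*(c + 514*g) (S(c, g) = (c + 514*g)*(-508 + g) = (-508 + g)*(c + 514*g))
-429234 - S(593, 235 - 1*(-55)) = -429234 - (-261112*(235 - 1*(-55)) - 508*593 + 514*(235 - 1*(-55))**2 + 593*(235 - 1*(-55))) = -429234 - (-261112*(235 + 55) - 301244 + 514*(235 + 55)**2 + 593*(235 + 55)) = -429234 - (-261112*290 - 301244 + 514*290**2 + 593*290) = -429234 - (-75722480 - 301244 + 514*84100 + 171970) = -429234 - (-75722480 - 301244 + 43227400 + 171970) = -429234 - 1*(-32624354) = -429234 + 32624354 = 32195120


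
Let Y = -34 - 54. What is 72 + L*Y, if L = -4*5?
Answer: 1832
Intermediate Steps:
L = -20
Y = -88
72 + L*Y = 72 - 20*(-88) = 72 + 1760 = 1832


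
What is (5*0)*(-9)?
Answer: 0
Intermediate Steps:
(5*0)*(-9) = 0*(-9) = 0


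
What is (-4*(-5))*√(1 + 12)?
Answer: 20*√13 ≈ 72.111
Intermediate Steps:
(-4*(-5))*√(1 + 12) = 20*√13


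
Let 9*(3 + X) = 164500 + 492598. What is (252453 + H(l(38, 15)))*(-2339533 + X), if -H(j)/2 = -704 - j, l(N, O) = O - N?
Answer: -1725834213230/3 ≈ -5.7528e+11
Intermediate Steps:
X = 657071/9 (X = -3 + (164500 + 492598)/9 = -3 + (⅑)*657098 = -3 + 657098/9 = 657071/9 ≈ 73008.)
H(j) = 1408 + 2*j (H(j) = -2*(-704 - j) = 1408 + 2*j)
(252453 + H(l(38, 15)))*(-2339533 + X) = (252453 + (1408 + 2*(15 - 1*38)))*(-2339533 + 657071/9) = (252453 + (1408 + 2*(15 - 38)))*(-20398726/9) = (252453 + (1408 + 2*(-23)))*(-20398726/9) = (252453 + (1408 - 46))*(-20398726/9) = (252453 + 1362)*(-20398726/9) = 253815*(-20398726/9) = -1725834213230/3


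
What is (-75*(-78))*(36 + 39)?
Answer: 438750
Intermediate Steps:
(-75*(-78))*(36 + 39) = 5850*75 = 438750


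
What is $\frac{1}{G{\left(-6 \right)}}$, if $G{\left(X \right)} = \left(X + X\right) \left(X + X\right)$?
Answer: $\frac{1}{144} \approx 0.0069444$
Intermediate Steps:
$G{\left(X \right)} = 4 X^{2}$ ($G{\left(X \right)} = 2 X 2 X = 4 X^{2}$)
$\frac{1}{G{\left(-6 \right)}} = \frac{1}{4 \left(-6\right)^{2}} = \frac{1}{4 \cdot 36} = \frac{1}{144}$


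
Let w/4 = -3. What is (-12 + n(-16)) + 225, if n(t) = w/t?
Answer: 855/4 ≈ 213.75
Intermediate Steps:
w = -12 (w = 4*(-3) = -12)
n(t) = -12/t
(-12 + n(-16)) + 225 = (-12 - 12/(-16)) + 225 = (-12 - 12*(-1/16)) + 225 = (-12 + ¾) + 225 = -45/4 + 225 = 855/4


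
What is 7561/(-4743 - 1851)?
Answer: -7561/6594 ≈ -1.1466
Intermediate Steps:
7561/(-4743 - 1851) = 7561/(-6594) = 7561*(-1/6594) = -7561/6594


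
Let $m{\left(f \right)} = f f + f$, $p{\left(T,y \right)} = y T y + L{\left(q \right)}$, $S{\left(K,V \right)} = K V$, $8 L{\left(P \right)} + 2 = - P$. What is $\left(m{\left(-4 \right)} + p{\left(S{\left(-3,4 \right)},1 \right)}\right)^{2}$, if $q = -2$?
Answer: $0$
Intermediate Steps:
$L{\left(P \right)} = - \frac{1}{4} - \frac{P}{8}$ ($L{\left(P \right)} = - \frac{1}{4} + \frac{\left(-1\right) P}{8} = - \frac{1}{4} - \frac{P}{8}$)
$p{\left(T,y \right)} = T y^{2}$ ($p{\left(T,y \right)} = y T y - 0 = T y y + \left(- \frac{1}{4} + \frac{1}{4}\right) = T y^{2} + 0 = T y^{2}$)
$m{\left(f \right)} = f + f^{2}$ ($m{\left(f \right)} = f^{2} + f = f + f^{2}$)
$\left(m{\left(-4 \right)} + p{\left(S{\left(-3,4 \right)},1 \right)}\right)^{2} = \left(- 4 \left(1 - 4\right) + \left(-3\right) 4 \cdot 1^{2}\right)^{2} = \left(\left(-4\right) \left(-3\right) - 12\right)^{2} = \left(12 - 12\right)^{2} = 0^{2} = 0$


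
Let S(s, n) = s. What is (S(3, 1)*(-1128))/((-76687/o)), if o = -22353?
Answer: -75642552/76687 ≈ -986.38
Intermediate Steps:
(S(3, 1)*(-1128))/((-76687/o)) = (3*(-1128))/((-76687/(-22353))) = -3384/((-76687*(-1/22353))) = -3384/76687/22353 = -3384*22353/76687 = -75642552/76687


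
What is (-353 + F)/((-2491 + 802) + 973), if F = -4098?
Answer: 4451/716 ≈ 6.2165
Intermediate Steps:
(-353 + F)/((-2491 + 802) + 973) = (-353 - 4098)/((-2491 + 802) + 973) = -4451/(-1689 + 973) = -4451/(-716) = -4451*(-1/716) = 4451/716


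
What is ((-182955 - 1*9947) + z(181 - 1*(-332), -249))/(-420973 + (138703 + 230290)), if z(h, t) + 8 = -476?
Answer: 96693/25990 ≈ 3.7204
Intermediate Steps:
z(h, t) = -484 (z(h, t) = -8 - 476 = -484)
((-182955 - 1*9947) + z(181 - 1*(-332), -249))/(-420973 + (138703 + 230290)) = ((-182955 - 1*9947) - 484)/(-420973 + (138703 + 230290)) = ((-182955 - 9947) - 484)/(-420973 + 368993) = (-192902 - 484)/(-51980) = -193386*(-1/51980) = 96693/25990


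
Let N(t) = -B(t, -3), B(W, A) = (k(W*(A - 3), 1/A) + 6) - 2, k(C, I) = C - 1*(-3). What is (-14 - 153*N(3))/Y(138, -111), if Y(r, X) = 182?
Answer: -1697/182 ≈ -9.3242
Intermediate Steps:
k(C, I) = 3 + C (k(C, I) = C + 3 = 3 + C)
B(W, A) = 7 + W*(-3 + A) (B(W, A) = ((3 + W*(A - 3)) + 6) - 2 = ((3 + W*(-3 + A)) + 6) - 2 = (9 + W*(-3 + A)) - 2 = 7 + W*(-3 + A))
N(t) = -7 + 6*t (N(t) = -(7 + t*(-3 - 3)) = -(7 + t*(-6)) = -(7 - 6*t) = -7 + 6*t)
(-14 - 153*N(3))/Y(138, -111) = (-14 - 153*(-7 + 6*3))/182 = (-14 - 153*(-7 + 18))*(1/182) = (-14 - 153*11)*(1/182) = (-14 - 1683)*(1/182) = -1697*1/182 = -1697/182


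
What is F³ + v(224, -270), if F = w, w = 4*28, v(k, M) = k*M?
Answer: 1344448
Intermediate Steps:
v(k, M) = M*k
w = 112
F = 112
F³ + v(224, -270) = 112³ - 270*224 = 1404928 - 60480 = 1344448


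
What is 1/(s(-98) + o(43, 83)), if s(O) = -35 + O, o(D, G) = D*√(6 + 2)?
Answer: -133/2897 - 86*√2/2897 ≈ -0.087892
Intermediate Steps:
o(D, G) = 2*D*√2 (o(D, G) = D*√8 = D*(2*√2) = 2*D*√2)
1/(s(-98) + o(43, 83)) = 1/((-35 - 98) + 2*43*√2) = 1/(-133 + 86*√2)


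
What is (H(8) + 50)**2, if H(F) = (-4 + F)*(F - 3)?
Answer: 4900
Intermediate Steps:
H(F) = (-4 + F)*(-3 + F)
(H(8) + 50)**2 = ((12 + 8**2 - 7*8) + 50)**2 = ((12 + 64 - 56) + 50)**2 = (20 + 50)**2 = 70**2 = 4900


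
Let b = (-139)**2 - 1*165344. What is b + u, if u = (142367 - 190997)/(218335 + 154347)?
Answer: -27210096158/186341 ≈ -1.4602e+5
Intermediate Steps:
u = -24315/186341 (u = -48630/372682 = -48630*1/372682 = -24315/186341 ≈ -0.13049)
b = -146023 (b = 19321 - 165344 = -146023)
b + u = -146023 - 24315/186341 = -27210096158/186341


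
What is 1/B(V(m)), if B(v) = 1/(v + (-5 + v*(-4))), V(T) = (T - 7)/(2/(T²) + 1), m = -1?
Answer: 3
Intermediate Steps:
V(T) = (-7 + T)/(1 + 2/T²) (V(T) = (-7 + T)/(2/T² + 1) = (-7 + T)/(1 + 2/T²))
B(v) = 1/(-5 - 3*v) (B(v) = 1/(v + (-5 - 4*v)) = 1/(-5 - 3*v))
1/B(V(m)) = 1/(-1/(5 + 3*((-1)²*(-7 - 1)/(2 + (-1)²)))) = 1/(-1/(5 + 3*(1*(-8)/(2 + 1)))) = 1/(-1/(5 + 3*(1*(-8)/3))) = 1/(-1/(5 + 3*(1*(⅓)*(-8)))) = 1/(-1/(5 + 3*(-8/3))) = 1/(-1/(5 - 8)) = 1/(-1/(-3)) = 1/(-1*(-⅓)) = 1/(⅓) = 3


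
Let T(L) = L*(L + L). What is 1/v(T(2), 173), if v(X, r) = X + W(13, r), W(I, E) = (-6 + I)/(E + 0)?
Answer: 173/1391 ≈ 0.12437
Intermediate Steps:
W(I, E) = (-6 + I)/E
T(L) = 2*L**2 (T(L) = L*(2*L) = 2*L**2)
v(X, r) = X + 7/r (v(X, r) = X + (-6 + 13)/r = X + 7/r)
1/v(T(2), 173) = 1/(2*2**2 + 7/173) = 1/(2*4 + 7*(1/173)) = 1/(8 + 7/173) = 1/(1391/173) = 173/1391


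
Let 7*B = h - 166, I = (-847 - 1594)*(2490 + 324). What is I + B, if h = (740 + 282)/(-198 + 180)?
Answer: -432747367/63 ≈ -6.8690e+6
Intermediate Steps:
h = -511/9 (h = 1022/(-18) = 1022*(-1/18) = -511/9 ≈ -56.778)
I = -6868974 (I = -2441*2814 = -6868974)
B = -2005/63 (B = (-511/9 - 166)/7 = (⅐)*(-2005/9) = -2005/63 ≈ -31.825)
I + B = -6868974 - 2005/63 = -432747367/63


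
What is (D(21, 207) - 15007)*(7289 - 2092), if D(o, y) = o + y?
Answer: -76806463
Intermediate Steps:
(D(21, 207) - 15007)*(7289 - 2092) = ((21 + 207) - 15007)*(7289 - 2092) = (228 - 15007)*5197 = -14779*5197 = -76806463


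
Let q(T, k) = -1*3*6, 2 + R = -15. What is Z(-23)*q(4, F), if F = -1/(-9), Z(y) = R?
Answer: 306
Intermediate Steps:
R = -17 (R = -2 - 15 = -17)
Z(y) = -17
F = ⅑ (F = -1*(-⅑) = ⅑ ≈ 0.11111)
q(T, k) = -18 (q(T, k) = -3*6 = -18)
Z(-23)*q(4, F) = -17*(-18) = 306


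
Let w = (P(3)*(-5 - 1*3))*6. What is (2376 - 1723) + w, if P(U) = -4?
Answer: 845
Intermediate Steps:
w = 192 (w = -4*(-5 - 1*3)*6 = -4*(-5 - 3)*6 = -4*(-8)*6 = 32*6 = 192)
(2376 - 1723) + w = (2376 - 1723) + 192 = 653 + 192 = 845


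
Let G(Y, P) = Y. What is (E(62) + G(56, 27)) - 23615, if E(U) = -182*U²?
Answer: -723167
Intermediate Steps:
(E(62) + G(56, 27)) - 23615 = (-182*62² + 56) - 23615 = (-182*3844 + 56) - 23615 = (-699608 + 56) - 23615 = -699552 - 23615 = -723167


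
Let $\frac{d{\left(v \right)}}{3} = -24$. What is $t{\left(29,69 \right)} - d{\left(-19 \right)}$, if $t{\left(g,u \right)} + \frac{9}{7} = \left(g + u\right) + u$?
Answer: $\frac{1664}{7} \approx 237.71$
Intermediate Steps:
$d{\left(v \right)} = -72$ ($d{\left(v \right)} = 3 \left(-24\right) = -72$)
$t{\left(g,u \right)} = - \frac{9}{7} + g + 2 u$ ($t{\left(g,u \right)} = - \frac{9}{7} + \left(\left(g + u\right) + u\right) = - \frac{9}{7} + \left(g + 2 u\right) = - \frac{9}{7} + g + 2 u$)
$t{\left(29,69 \right)} - d{\left(-19 \right)} = \left(- \frac{9}{7} + 29 + 2 \cdot 69\right) - -72 = \left(- \frac{9}{7} + 29 + 138\right) + 72 = \frac{1160}{7} + 72 = \frac{1664}{7}$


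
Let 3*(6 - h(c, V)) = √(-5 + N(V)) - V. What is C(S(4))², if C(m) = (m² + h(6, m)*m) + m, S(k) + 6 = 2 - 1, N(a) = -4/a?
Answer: (5 - I*√105)²/9 ≈ -8.8889 - 11.385*I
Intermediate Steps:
h(c, V) = 6 - √(-5 - 4/V)/3 + V/3 (h(c, V) = 6 - (√(-5 - 4/V) - V)/3 = 6 + (-√(-5 - 4/V)/3 + V/3) = 6 - √(-5 - 4/V)/3 + V/3)
S(k) = -5 (S(k) = -6 + (2 - 1) = -6 + 1 = -5)
C(m) = m + m² + m*(6 - √(-5 - 4/m)/3 + m/3) (C(m) = (m² + (6 - √(-5 - 4/m)/3 + m/3)*m) + m = (m² + m*(6 - √(-5 - 4/m)/3 + m/3)) + m = m + m² + m*(6 - √(-5 - 4/m)/3 + m/3))
C(S(4))² = ((⅓)*(-5)*(21 - √((-4 - 5*(-5))/(-5)) + 4*(-5)))² = ((⅓)*(-5)*(21 - √(-(-4 + 25)/5) - 20))² = ((⅓)*(-5)*(21 - √(-⅕*21) - 20))² = ((⅓)*(-5)*(21 - √(-21/5) - 20))² = ((⅓)*(-5)*(21 - I*√105/5 - 20))² = ((⅓)*(-5)*(1 - I*√105/5))² = (-5/3 + I*√105/3)²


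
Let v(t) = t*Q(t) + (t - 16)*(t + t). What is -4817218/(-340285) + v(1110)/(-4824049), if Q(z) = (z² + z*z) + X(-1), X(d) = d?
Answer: -908356199651768/1641551513965 ≈ -553.35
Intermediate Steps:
Q(z) = -1 + 2*z² (Q(z) = (z² + z*z) - 1 = (z² + z²) - 1 = 2*z² - 1 = -1 + 2*z²)
v(t) = t*(-1 + 2*t²) + 2*t*(-16 + t) (v(t) = t*(-1 + 2*t²) + (t - 16)*(t + t) = t*(-1 + 2*t²) + (-16 + t)*(2*t) = t*(-1 + 2*t²) + 2*t*(-16 + t))
-4817218/(-340285) + v(1110)/(-4824049) = -4817218/(-340285) + (1110*(-33 + 2*1110 + 2*1110²))/(-4824049) = -4817218*(-1/340285) + (1110*(-33 + 2220 + 2*1232100))*(-1/4824049) = 4817218/340285 + (1110*(-33 + 2220 + 2464200))*(-1/4824049) = 4817218/340285 + (1110*2466387)*(-1/4824049) = 4817218/340285 + 2737689570*(-1/4824049) = 4817218/340285 - 2737689570/4824049 = -908356199651768/1641551513965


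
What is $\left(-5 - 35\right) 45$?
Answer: $-1800$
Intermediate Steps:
$\left(-5 - 35\right) 45 = \left(-40\right) 45 = -1800$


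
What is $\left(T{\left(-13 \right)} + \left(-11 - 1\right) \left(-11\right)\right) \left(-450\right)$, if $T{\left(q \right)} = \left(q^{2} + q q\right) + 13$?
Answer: $-217350$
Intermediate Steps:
$T{\left(q \right)} = 13 + 2 q^{2}$ ($T{\left(q \right)} = \left(q^{2} + q^{2}\right) + 13 = 2 q^{2} + 13 = 13 + 2 q^{2}$)
$\left(T{\left(-13 \right)} + \left(-11 - 1\right) \left(-11\right)\right) \left(-450\right) = \left(\left(13 + 2 \left(-13\right)^{2}\right) + \left(-11 - 1\right) \left(-11\right)\right) \left(-450\right) = \left(\left(13 + 2 \cdot 169\right) - -132\right) \left(-450\right) = \left(\left(13 + 338\right) + 132\right) \left(-450\right) = \left(351 + 132\right) \left(-450\right) = 483 \left(-450\right) = -217350$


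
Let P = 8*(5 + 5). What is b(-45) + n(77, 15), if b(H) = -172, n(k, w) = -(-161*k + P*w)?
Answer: 11025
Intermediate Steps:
P = 80 (P = 8*10 = 80)
n(k, w) = -80*w + 161*k (n(k, w) = -(-161*k + 80*w) = -80*w + 161*k)
b(-45) + n(77, 15) = -172 + (-80*15 + 161*77) = -172 + (-1200 + 12397) = -172 + 11197 = 11025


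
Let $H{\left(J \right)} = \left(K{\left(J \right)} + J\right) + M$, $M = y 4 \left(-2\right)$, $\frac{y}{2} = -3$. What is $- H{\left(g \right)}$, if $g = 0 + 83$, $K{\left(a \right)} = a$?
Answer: $-214$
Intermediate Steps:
$y = -6$ ($y = 2 \left(-3\right) = -6$)
$M = 48$ ($M = \left(-6\right) 4 \left(-2\right) = \left(-24\right) \left(-2\right) = 48$)
$g = 83$
$H{\left(J \right)} = 48 + 2 J$ ($H{\left(J \right)} = \left(J + J\right) + 48 = 2 J + 48 = 48 + 2 J$)
$- H{\left(g \right)} = - (48 + 2 \cdot 83) = - (48 + 166) = \left(-1\right) 214 = -214$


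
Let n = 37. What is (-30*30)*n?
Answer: -33300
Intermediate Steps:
(-30*30)*n = -30*30*37 = -900*37 = -33300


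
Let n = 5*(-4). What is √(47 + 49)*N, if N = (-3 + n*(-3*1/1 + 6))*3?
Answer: -756*√6 ≈ -1851.8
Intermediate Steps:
n = -20
N = -189 (N = (-3 - 20*(-3*1/1 + 6))*3 = (-3 - 20*(-3*1 + 6))*3 = (-3 - 20*(-3 + 6))*3 = (-3 - 20*3)*3 = (-3 - 60)*3 = -63*3 = -189)
√(47 + 49)*N = √(47 + 49)*(-189) = √96*(-189) = (4*√6)*(-189) = -756*√6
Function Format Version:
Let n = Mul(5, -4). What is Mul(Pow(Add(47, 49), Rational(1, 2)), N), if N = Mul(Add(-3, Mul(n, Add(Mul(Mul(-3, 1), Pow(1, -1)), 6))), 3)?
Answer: Mul(-756, Pow(6, Rational(1, 2))) ≈ -1851.8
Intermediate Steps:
n = -20
N = -189 (N = Mul(Add(-3, Mul(-20, Add(Mul(Mul(-3, 1), Pow(1, -1)), 6))), 3) = Mul(Add(-3, Mul(-20, Add(Mul(-3, 1), 6))), 3) = Mul(Add(-3, Mul(-20, Add(-3, 6))), 3) = Mul(Add(-3, Mul(-20, 3)), 3) = Mul(Add(-3, -60), 3) = Mul(-63, 3) = -189)
Mul(Pow(Add(47, 49), Rational(1, 2)), N) = Mul(Pow(Add(47, 49), Rational(1, 2)), -189) = Mul(Pow(96, Rational(1, 2)), -189) = Mul(Mul(4, Pow(6, Rational(1, 2))), -189) = Mul(-756, Pow(6, Rational(1, 2)))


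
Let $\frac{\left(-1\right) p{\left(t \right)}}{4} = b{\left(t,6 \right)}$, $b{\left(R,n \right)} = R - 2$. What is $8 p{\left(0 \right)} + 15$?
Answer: $79$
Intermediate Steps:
$b{\left(R,n \right)} = -2 + R$
$p{\left(t \right)} = 8 - 4 t$ ($p{\left(t \right)} = - 4 \left(-2 + t\right) = 8 - 4 t$)
$8 p{\left(0 \right)} + 15 = 8 \left(8 - 0\right) + 15 = 8 \left(8 + 0\right) + 15 = 8 \cdot 8 + 15 = 64 + 15 = 79$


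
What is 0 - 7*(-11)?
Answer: 77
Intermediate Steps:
0 - 7*(-11) = 0 + 77 = 77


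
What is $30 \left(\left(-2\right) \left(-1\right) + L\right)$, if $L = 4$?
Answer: $180$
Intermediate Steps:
$30 \left(\left(-2\right) \left(-1\right) + L\right) = 30 \left(\left(-2\right) \left(-1\right) + 4\right) = 30 \left(2 + 4\right) = 30 \cdot 6 = 180$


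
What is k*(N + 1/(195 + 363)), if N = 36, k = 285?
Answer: 1908455/186 ≈ 10261.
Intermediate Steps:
k*(N + 1/(195 + 363)) = 285*(36 + 1/(195 + 363)) = 285*(36 + 1/558) = 285*(20089/558) = 1908455/186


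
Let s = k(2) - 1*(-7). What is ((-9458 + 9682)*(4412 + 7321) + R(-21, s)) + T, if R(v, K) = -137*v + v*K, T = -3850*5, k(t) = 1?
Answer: 2611651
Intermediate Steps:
T = -19250
s = 8 (s = 1 - 1*(-7) = 1 + 7 = 8)
R(v, K) = -137*v + K*v
((-9458 + 9682)*(4412 + 7321) + R(-21, s)) + T = ((-9458 + 9682)*(4412 + 7321) - 21*(-137 + 8)) - 19250 = (224*11733 - 21*(-129)) - 19250 = (2628192 + 2709) - 19250 = 2630901 - 19250 = 2611651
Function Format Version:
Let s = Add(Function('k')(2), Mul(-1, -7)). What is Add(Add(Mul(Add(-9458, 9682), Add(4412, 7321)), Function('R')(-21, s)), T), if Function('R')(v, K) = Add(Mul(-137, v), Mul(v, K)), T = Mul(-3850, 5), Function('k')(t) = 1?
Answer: 2611651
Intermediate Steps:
T = -19250
s = 8 (s = Add(1, Mul(-1, -7)) = Add(1, 7) = 8)
Function('R')(v, K) = Add(Mul(-137, v), Mul(K, v))
Add(Add(Mul(Add(-9458, 9682), Add(4412, 7321)), Function('R')(-21, s)), T) = Add(Add(Mul(Add(-9458, 9682), Add(4412, 7321)), Mul(-21, Add(-137, 8))), -19250) = Add(Add(Mul(224, 11733), Mul(-21, -129)), -19250) = Add(Add(2628192, 2709), -19250) = Add(2630901, -19250) = 2611651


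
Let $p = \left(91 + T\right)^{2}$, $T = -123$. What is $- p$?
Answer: $-1024$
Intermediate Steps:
$p = 1024$ ($p = \left(91 - 123\right)^{2} = \left(-32\right)^{2} = 1024$)
$- p = \left(-1\right) 1024 = -1024$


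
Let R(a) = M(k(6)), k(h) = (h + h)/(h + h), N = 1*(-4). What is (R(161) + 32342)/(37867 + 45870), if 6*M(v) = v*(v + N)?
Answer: 64683/167474 ≈ 0.38623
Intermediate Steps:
N = -4
k(h) = 1 (k(h) = (2*h)/((2*h)) = (2*h)*(1/(2*h)) = 1)
M(v) = v*(-4 + v)/6 (M(v) = (v*(v - 4))/6 = (v*(-4 + v))/6 = v*(-4 + v)/6)
R(a) = -1/2 (R(a) = (1/6)*1*(-4 + 1) = (1/6)*1*(-3) = -1/2)
(R(161) + 32342)/(37867 + 45870) = (-1/2 + 32342)/(37867 + 45870) = (64683/2)/83737 = (64683/2)*(1/83737) = 64683/167474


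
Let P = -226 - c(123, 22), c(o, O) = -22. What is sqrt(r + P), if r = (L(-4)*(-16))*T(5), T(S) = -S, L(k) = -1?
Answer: 2*I*sqrt(71) ≈ 16.852*I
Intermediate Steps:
r = -80 (r = (-1*(-16))*(-1*5) = 16*(-5) = -80)
P = -204 (P = -226 - 1*(-22) = -226 + 22 = -204)
sqrt(r + P) = sqrt(-80 - 204) = sqrt(-284) = 2*I*sqrt(71)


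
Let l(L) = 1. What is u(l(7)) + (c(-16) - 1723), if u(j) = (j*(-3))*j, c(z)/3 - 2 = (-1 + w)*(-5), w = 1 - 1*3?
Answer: -1675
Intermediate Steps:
w = -2 (w = 1 - 3 = -2)
c(z) = 51 (c(z) = 6 + 3*((-1 - 2)*(-5)) = 6 + 3*(-3*(-5)) = 6 + 3*15 = 6 + 45 = 51)
u(j) = -3*j² (u(j) = (-3*j)*j = -3*j²)
u(l(7)) + (c(-16) - 1723) = -3*1² + (51 - 1723) = -3*1 - 1672 = -3 - 1672 = -1675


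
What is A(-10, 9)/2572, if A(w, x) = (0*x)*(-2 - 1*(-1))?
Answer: 0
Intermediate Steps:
A(w, x) = 0 (A(w, x) = 0*(-2 + 1) = 0*(-1) = 0)
A(-10, 9)/2572 = 0/2572 = 0*(1/2572) = 0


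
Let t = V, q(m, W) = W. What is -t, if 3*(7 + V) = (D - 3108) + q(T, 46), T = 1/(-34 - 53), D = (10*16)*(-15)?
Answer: 5483/3 ≈ 1827.7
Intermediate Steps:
D = -2400 (D = 160*(-15) = -2400)
T = -1/87 (T = 1/(-87) = -1/87 ≈ -0.011494)
V = -5483/3 (V = -7 + ((-2400 - 3108) + 46)/3 = -7 + (-5508 + 46)/3 = -7 + (1/3)*(-5462) = -7 - 5462/3 = -5483/3 ≈ -1827.7)
t = -5483/3 ≈ -1827.7
-t = -1*(-5483/3) = 5483/3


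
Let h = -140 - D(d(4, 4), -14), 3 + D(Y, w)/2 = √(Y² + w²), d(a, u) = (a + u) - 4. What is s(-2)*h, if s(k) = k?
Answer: 268 + 8*√53 ≈ 326.24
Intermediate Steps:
d(a, u) = -4 + a + u
D(Y, w) = -6 + 2*√(Y² + w²)
h = -134 - 4*√53 (h = -140 - (-6 + 2*√((-4 + 4 + 4)² + (-14)²)) = -140 - (-6 + 2*√(4² + 196)) = -140 - (-6 + 2*√(16 + 196)) = -140 - (-6 + 2*√212) = -140 - (-6 + 2*(2*√53)) = -140 - (-6 + 4*√53) = -140 + (6 - 4*√53) = -134 - 4*√53 ≈ -163.12)
s(-2)*h = -2*(-134 - 4*√53) = 268 + 8*√53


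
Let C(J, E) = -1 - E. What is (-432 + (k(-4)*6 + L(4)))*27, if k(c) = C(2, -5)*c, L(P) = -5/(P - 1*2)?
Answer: -28647/2 ≈ -14324.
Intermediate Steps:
L(P) = -5/(-2 + P) (L(P) = -5/(P - 2) = -5/(-2 + P))
k(c) = 4*c (k(c) = (-1 - 1*(-5))*c = (-1 + 5)*c = 4*c)
(-432 + (k(-4)*6 + L(4)))*27 = (-432 + ((4*(-4))*6 - 5/(-2 + 4)))*27 = (-432 + (-16*6 - 5/2))*27 = (-432 + (-96 - 5*½))*27 = (-432 + (-96 - 5/2))*27 = (-432 - 197/2)*27 = -1061/2*27 = -28647/2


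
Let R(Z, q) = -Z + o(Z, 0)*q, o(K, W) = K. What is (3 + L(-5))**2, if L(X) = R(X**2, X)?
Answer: 21609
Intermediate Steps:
R(Z, q) = -Z + Z*q
L(X) = X**2*(-1 + X)
(3 + L(-5))**2 = (3 + (-5)**2*(-1 - 5))**2 = (3 + 25*(-6))**2 = (3 - 150)**2 = (-147)**2 = 21609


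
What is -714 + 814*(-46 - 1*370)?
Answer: -339338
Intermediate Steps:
-714 + 814*(-46 - 1*370) = -714 + 814*(-46 - 370) = -714 + 814*(-416) = -714 - 338624 = -339338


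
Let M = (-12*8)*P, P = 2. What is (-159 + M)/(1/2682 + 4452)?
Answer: -941382/11940265 ≈ -0.078841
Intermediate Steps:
M = -192 (M = -12*8*2 = -96*2 = -192)
(-159 + M)/(1/2682 + 4452) = (-159 - 192)/(1/2682 + 4452) = -351/(1/2682 + 4452) = -351/11940265/2682 = -351*2682/11940265 = -941382/11940265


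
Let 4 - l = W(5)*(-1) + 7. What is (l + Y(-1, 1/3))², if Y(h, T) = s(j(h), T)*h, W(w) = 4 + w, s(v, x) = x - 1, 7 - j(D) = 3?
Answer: 400/9 ≈ 44.444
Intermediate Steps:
j(D) = 4 (j(D) = 7 - 1*3 = 7 - 3 = 4)
s(v, x) = -1 + x
Y(h, T) = h*(-1 + T) (Y(h, T) = (-1 + T)*h = h*(-1 + T))
l = 6 (l = 4 - ((4 + 5)*(-1) + 7) = 4 - (9*(-1) + 7) = 4 - (-9 + 7) = 4 - 1*(-2) = 4 + 2 = 6)
(l + Y(-1, 1/3))² = (6 - (-1 + 1/3))² = (6 - (-1 + ⅓))² = (6 - 1*(-⅔))² = (6 + ⅔)² = (20/3)² = 400/9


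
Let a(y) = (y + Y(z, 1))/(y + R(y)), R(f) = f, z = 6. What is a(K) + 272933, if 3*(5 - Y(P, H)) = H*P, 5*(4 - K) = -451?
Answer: 42850562/157 ≈ 2.7293e+5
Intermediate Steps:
K = 471/5 (K = 4 - ⅕*(-451) = 4 + 451/5 = 471/5 ≈ 94.200)
Y(P, H) = 5 - H*P/3
a(y) = (3 + y)/(2*y) (a(y) = (y + (5 - ⅓*1*6))/(y + y) = (y + (5 - 2))/((2*y)) = (y + 3)*(1/(2*y)) = (3 + y)*(1/(2*y)) = (3 + y)/(2*y))
a(K) + 272933 = (3 + 471/5)/(2*(471/5)) + 272933 = (½)*(5/471)*(486/5) + 272933 = 81/157 + 272933 = 42850562/157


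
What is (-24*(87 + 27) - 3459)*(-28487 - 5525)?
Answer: 210704340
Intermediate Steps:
(-24*(87 + 27) - 3459)*(-28487 - 5525) = (-24*114 - 3459)*(-34012) = (-2736 - 3459)*(-34012) = -6195*(-34012) = 210704340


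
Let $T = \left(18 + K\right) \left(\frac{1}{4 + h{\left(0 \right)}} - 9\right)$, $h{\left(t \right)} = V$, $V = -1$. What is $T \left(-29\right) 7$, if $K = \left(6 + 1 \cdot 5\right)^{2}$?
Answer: $\frac{733642}{3} \approx 2.4455 \cdot 10^{5}$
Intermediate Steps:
$K = 121$ ($K = \left(6 + 5\right)^{2} = 11^{2} = 121$)
$h{\left(t \right)} = -1$
$T = - \frac{3614}{3}$ ($T = \left(18 + 121\right) \left(\frac{1}{4 - 1} - 9\right) = 139 \left(\frac{1}{3} - 9\right) = 139 \left(- \frac{26}{3}\right) = - \frac{3614}{3} \approx -1204.7$)
$T \left(-29\right) 7 = \left(- \frac{3614}{3}\right) \left(-29\right) 7 = \frac{104806}{3} \cdot 7 = \frac{733642}{3}$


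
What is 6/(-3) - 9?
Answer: -11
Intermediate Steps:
6/(-3) - 9 = 6*(-1/3) - 9 = -2 - 9 = -11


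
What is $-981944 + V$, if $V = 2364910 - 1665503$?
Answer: $-282537$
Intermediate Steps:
$V = 699407$ ($V = 2364910 - 1665503 = 699407$)
$-981944 + V = -981944 + 699407 = -282537$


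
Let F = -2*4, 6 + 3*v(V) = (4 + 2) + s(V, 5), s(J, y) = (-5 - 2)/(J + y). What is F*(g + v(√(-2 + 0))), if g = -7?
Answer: 4816/81 - 56*I*√2/81 ≈ 59.457 - 0.97773*I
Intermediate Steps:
s(J, y) = -7/(J + y)
v(V) = -7/(3*(5 + V)) (v(V) = -2 + ((4 + 2) - 7/(V + 5))/3 = -2 + (6 - 7/(5 + V))/3 = -2 + (2 - 7/(3*(5 + V))) = -7/(3*(5 + V)))
F = -8
F*(g + v(√(-2 + 0))) = -8*(-7 - 7/(15 + 3*√(-2 + 0))) = -8*(-7 - 7/(15 + 3*√(-2))) = -8*(-7 - 7/(15 + 3*(I*√2))) = -8*(-7 - 7/(15 + 3*I*√2)) = 56 + 56/(15 + 3*I*√2)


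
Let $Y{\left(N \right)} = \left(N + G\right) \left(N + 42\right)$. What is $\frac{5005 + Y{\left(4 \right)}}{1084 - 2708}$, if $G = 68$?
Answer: $- \frac{8317}{1624} \approx -5.1213$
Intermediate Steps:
$Y{\left(N \right)} = \left(42 + N\right) \left(68 + N\right)$ ($Y{\left(N \right)} = \left(N + 68\right) \left(N + 42\right) = \left(68 + N\right) \left(42 + N\right) = \left(42 + N\right) \left(68 + N\right)$)
$\frac{5005 + Y{\left(4 \right)}}{1084 - 2708} = \frac{5005 + \left(2856 + 4^{2} + 110 \cdot 4\right)}{1084 - 2708} = \frac{5005 + \left(2856 + 16 + 440\right)}{-1624} = \left(5005 + 3312\right) \left(- \frac{1}{1624}\right) = 8317 \left(- \frac{1}{1624}\right) = - \frac{8317}{1624}$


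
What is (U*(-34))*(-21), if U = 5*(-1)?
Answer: -3570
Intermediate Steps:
U = -5
(U*(-34))*(-21) = -5*(-34)*(-21) = 170*(-21) = -3570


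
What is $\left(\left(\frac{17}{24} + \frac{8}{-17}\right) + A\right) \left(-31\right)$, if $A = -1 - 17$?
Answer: $\frac{224657}{408} \approx 550.63$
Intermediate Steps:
$A = -18$
$\left(\left(\frac{17}{24} + \frac{8}{-17}\right) + A\right) \left(-31\right) = \left(\left(\frac{17}{24} + \frac{8}{-17}\right) - 18\right) \left(-31\right) = \left(\left(17 \cdot \frac{1}{24} + 8 \left(- \frac{1}{17}\right)\right) - 18\right) \left(-31\right) = \left(\left(\frac{17}{24} - \frac{8}{17}\right) - 18\right) \left(-31\right) = \left(\frac{97}{408} - 18\right) \left(-31\right) = \left(- \frac{7247}{408}\right) \left(-31\right) = \frac{224657}{408}$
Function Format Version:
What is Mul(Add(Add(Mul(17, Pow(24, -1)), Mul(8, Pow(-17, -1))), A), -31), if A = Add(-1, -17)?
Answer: Rational(224657, 408) ≈ 550.63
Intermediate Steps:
A = -18
Mul(Add(Add(Mul(17, Pow(24, -1)), Mul(8, Pow(-17, -1))), A), -31) = Mul(Add(Add(Mul(17, Pow(24, -1)), Mul(8, Pow(-17, -1))), -18), -31) = Mul(Add(Add(Mul(17, Rational(1, 24)), Mul(8, Rational(-1, 17))), -18), -31) = Mul(Add(Add(Rational(17, 24), Rational(-8, 17)), -18), -31) = Mul(Add(Rational(97, 408), -18), -31) = Mul(Rational(-7247, 408), -31) = Rational(224657, 408)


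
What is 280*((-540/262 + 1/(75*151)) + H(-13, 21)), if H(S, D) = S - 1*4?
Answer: -1583590064/296715 ≈ -5337.1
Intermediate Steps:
H(S, D) = -4 + S (H(S, D) = S - 4 = -4 + S)
280*((-540/262 + 1/(75*151)) + H(-13, 21)) = 280*((-540/262 + 1/(75*151)) + (-4 - 13)) = 280*((-540*1/262 + (1/75)*(1/151)) - 17) = 280*((-270/131 + 1/11325) - 17) = 280*(-3057619/1483575 - 17) = 280*(-28278394/1483575) = -1583590064/296715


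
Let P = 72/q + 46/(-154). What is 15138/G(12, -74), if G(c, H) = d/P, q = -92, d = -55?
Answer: 5797854/19481 ≈ 297.62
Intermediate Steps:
P = -1915/1771 (P = 72/(-92) + 46/(-154) = 72*(-1/92) + 46*(-1/154) = -18/23 - 23/77 = -1915/1771 ≈ -1.0813)
G(c, H) = 19481/383 (G(c, H) = -55/(-1915/1771) = -55*(-1771/1915) = 19481/383)
15138/G(12, -74) = 15138/(19481/383) = 15138*(383/19481) = 5797854/19481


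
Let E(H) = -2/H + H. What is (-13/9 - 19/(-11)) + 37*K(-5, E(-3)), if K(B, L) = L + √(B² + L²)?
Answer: -8519/99 + 37*√274/3 ≈ 118.10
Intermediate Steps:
E(H) = H - 2/H
(-13/9 - 19/(-11)) + 37*K(-5, E(-3)) = (-13/9 - 19/(-11)) + 37*((-3 - 2/(-3)) + √((-5)² + (-3 - 2/(-3))²)) = (-13*⅑ - 19*(-1/11)) + 37*((-3 - 2*(-⅓)) + √(25 + (-3 - 2*(-⅓))²)) = (-13/9 + 19/11) + 37*((-3 + ⅔) + √(25 + (-3 + ⅔)²)) = 28/99 + 37*(-7/3 + √(25 + (-7/3)²)) = 28/99 + 37*(-7/3 + √(25 + 49/9)) = 28/99 + 37*(-7/3 + √(274/9)) = 28/99 + 37*(-7/3 + √274/3) = 28/99 + (-259/3 + 37*√274/3) = -8519/99 + 37*√274/3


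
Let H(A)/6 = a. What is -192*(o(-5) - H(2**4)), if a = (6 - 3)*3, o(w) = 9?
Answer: 8640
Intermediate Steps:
a = 9 (a = 3*3 = 9)
H(A) = 54 (H(A) = 6*9 = 54)
-192*(o(-5) - H(2**4)) = -192*(9 - 1*54) = -192*(9 - 54) = -192*(-45) = 8640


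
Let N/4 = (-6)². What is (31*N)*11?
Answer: 49104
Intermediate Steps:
N = 144 (N = 4*(-6)² = 4*36 = 144)
(31*N)*11 = (31*144)*11 = 4464*11 = 49104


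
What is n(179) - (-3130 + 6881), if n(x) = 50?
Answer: -3701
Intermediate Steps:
n(179) - (-3130 + 6881) = 50 - (-3130 + 6881) = 50 - 1*3751 = 50 - 3751 = -3701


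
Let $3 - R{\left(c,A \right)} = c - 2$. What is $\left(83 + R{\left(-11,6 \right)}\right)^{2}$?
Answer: $9801$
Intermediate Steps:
$R{\left(c,A \right)} = 5 - c$ ($R{\left(c,A \right)} = 3 - \left(c - 2\right) = 3 - \left(-2 + c\right) = 5 - c$)
$\left(83 + R{\left(-11,6 \right)}\right)^{2} = \left(83 + \left(5 - -11\right)\right)^{2} = \left(83 + \left(5 + 11\right)\right)^{2} = \left(83 + 16\right)^{2} = 99^{2} = 9801$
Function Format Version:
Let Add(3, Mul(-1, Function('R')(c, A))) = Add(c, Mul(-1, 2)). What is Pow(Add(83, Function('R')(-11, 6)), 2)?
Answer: 9801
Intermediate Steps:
Function('R')(c, A) = Add(5, Mul(-1, c)) (Function('R')(c, A) = Add(3, Mul(-1, Add(c, Mul(-1, 2)))) = Add(3, Mul(-1, Add(c, -2))) = Add(3, Mul(-1, Add(-2, c))) = Add(3, Add(2, Mul(-1, c))) = Add(5, Mul(-1, c)))
Pow(Add(83, Function('R')(-11, 6)), 2) = Pow(Add(83, Add(5, Mul(-1, -11))), 2) = Pow(Add(83, Add(5, 11)), 2) = Pow(Add(83, 16), 2) = Pow(99, 2) = 9801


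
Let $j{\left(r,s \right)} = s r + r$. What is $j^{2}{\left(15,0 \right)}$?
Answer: $225$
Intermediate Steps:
$j{\left(r,s \right)} = r + r s$ ($j{\left(r,s \right)} = r s + r = r + r s$)
$j^{2}{\left(15,0 \right)} = \left(15 \left(1 + 0\right)\right)^{2} = \left(15 \cdot 1\right)^{2} = 15^{2} = 225$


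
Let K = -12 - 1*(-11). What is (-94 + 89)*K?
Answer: 5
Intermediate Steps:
K = -1 (K = -12 + 11 = -1)
(-94 + 89)*K = (-94 + 89)*(-1) = -5*(-1) = 5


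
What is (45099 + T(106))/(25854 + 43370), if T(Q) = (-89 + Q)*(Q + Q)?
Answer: 48703/69224 ≈ 0.70356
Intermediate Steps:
T(Q) = 2*Q*(-89 + Q) (T(Q) = (-89 + Q)*(2*Q) = 2*Q*(-89 + Q))
(45099 + T(106))/(25854 + 43370) = (45099 + 2*106*(-89 + 106))/(25854 + 43370) = (45099 + 2*106*17)/69224 = (45099 + 3604)*(1/69224) = 48703*(1/69224) = 48703/69224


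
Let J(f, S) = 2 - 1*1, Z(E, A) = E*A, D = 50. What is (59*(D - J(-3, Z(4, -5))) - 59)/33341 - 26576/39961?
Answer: -772900864/1332339701 ≈ -0.58011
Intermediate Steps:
Z(E, A) = A*E
J(f, S) = 1 (J(f, S) = 2 - 1 = 1)
(59*(D - J(-3, Z(4, -5))) - 59)/33341 - 26576/39961 = (59*(50 - 1*1) - 59)/33341 - 26576/39961 = (59*(50 - 1) - 59)*(1/33341) - 26576*1/39961 = (59*49 - 59)*(1/33341) - 26576/39961 = (2891 - 59)*(1/33341) - 26576/39961 = 2832*(1/33341) - 26576/39961 = 2832/33341 - 26576/39961 = -772900864/1332339701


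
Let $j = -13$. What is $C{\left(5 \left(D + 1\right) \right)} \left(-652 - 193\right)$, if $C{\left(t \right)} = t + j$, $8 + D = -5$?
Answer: $61685$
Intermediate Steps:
$D = -13$ ($D = -8 - 5 = -13$)
$C{\left(t \right)} = -13 + t$ ($C{\left(t \right)} = t - 13 = -13 + t$)
$C{\left(5 \left(D + 1\right) \right)} \left(-652 - 193\right) = \left(-13 + 5 \left(-13 + 1\right)\right) \left(-652 - 193\right) = \left(-13 + 5 \left(-12\right)\right) \left(-845\right) = \left(-13 - 60\right) \left(-845\right) = \left(-73\right) \left(-845\right) = 61685$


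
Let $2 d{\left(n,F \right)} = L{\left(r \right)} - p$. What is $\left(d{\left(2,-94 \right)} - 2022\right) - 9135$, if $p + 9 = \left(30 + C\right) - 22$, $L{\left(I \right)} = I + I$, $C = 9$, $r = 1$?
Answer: $-11160$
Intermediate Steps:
$L{\left(I \right)} = 2 I$
$p = 8$ ($p = -9 + \left(\left(30 + 9\right) - 22\right) = -9 + \left(39 - 22\right) = -9 + 17 = 8$)
$d{\left(n,F \right)} = -3$ ($d{\left(n,F \right)} = \frac{2 \cdot 1 - 8}{2} = \frac{2 - 8}{2} = \frac{1}{2} \left(-6\right) = -3$)
$\left(d{\left(2,-94 \right)} - 2022\right) - 9135 = \left(-3 - 2022\right) - 9135 = -2025 - 9135 = -11160$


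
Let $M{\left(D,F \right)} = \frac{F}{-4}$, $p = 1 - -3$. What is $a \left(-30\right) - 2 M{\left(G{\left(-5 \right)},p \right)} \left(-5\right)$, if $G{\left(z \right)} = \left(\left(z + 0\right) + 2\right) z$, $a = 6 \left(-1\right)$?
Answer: $-1800$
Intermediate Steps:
$a = -6$
$p = 4$ ($p = 1 + 3 = 4$)
$G{\left(z \right)} = z \left(2 + z\right)$ ($G{\left(z \right)} = \left(z + 2\right) z = \left(2 + z\right) z = z \left(2 + z\right)$)
$M{\left(D,F \right)} = - \frac{F}{4}$ ($M{\left(D,F \right)} = F \left(- \frac{1}{4}\right) = - \frac{F}{4}$)
$a \left(-30\right) - 2 M{\left(G{\left(-5 \right)},p \right)} \left(-5\right) = \left(-6\right) \left(-30\right) - 2 \left(\left(- \frac{1}{4}\right) 4\right) \left(-5\right) = 180 \left(-2\right) \left(-1\right) \left(-5\right) = 180 \cdot 2 \left(-5\right) = 180 \left(-10\right) = -1800$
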